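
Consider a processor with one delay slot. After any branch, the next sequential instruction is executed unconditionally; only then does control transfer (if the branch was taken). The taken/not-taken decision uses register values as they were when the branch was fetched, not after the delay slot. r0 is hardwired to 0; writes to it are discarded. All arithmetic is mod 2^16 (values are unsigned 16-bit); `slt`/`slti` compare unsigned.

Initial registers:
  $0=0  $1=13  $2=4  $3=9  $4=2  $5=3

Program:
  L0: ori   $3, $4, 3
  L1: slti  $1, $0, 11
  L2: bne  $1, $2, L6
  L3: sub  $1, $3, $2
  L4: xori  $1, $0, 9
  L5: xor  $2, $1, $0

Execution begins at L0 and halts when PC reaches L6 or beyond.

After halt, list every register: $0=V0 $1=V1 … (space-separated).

$0=0 $1=65535 $2=4 $3=3 $4=2 $5=3

PC=0  ori   $3, $4, 3        | $0=0 $1=13 $2=4 $3=3 $4=2 $5=3
PC=1  slti  $1, $0, 11       | $0=0 $1=1 $2=4 $3=3 $4=2 $5=3
PC=2  bne  $1, $2, L6        | $0=0 $1=1 $2=4 $3=3 $4=2 $5=3  [TAKEN]
PC=3  sub  $1, $3, $2        | $0=0 $1=65535 $2=4 $3=3 $4=2 $5=3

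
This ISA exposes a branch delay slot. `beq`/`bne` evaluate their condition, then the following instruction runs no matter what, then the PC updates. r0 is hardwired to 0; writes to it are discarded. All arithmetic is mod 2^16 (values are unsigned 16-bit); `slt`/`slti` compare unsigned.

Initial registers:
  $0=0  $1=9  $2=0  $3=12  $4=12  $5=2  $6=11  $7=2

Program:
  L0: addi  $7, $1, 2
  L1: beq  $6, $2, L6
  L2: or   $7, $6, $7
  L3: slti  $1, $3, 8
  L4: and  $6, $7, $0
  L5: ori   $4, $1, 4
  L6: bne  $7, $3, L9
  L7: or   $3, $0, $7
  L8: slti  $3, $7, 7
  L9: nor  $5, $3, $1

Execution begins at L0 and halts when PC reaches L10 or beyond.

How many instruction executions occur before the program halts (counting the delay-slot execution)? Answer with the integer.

9

  step pc=0: addi  $7, $1, 2  regs=(0,9,0,12,12,2,11,11)
  step pc=1: beq  $6, $2, L6  cond=F  regs=(0,9,0,12,12,2,11,11)
  step pc=2: or   $7, $6, $7  regs=(0,9,0,12,12,2,11,11)
  step pc=3: slti  $1, $3, 8  regs=(0,0,0,12,12,2,11,11)
  step pc=4: and  $6, $7, $0  regs=(0,0,0,12,12,2,0,11)
  step pc=5: ori   $4, $1, 4  regs=(0,0,0,12,4,2,0,11)
  step pc=6: bne  $7, $3, L9  cond=T  regs=(0,0,0,12,4,2,0,11)
  step pc=7: or   $3, $0, $7  regs=(0,0,0,11,4,2,0,11)
  step pc=9: nor  $5, $3, $1  regs=(0,0,0,11,4,65524,0,11)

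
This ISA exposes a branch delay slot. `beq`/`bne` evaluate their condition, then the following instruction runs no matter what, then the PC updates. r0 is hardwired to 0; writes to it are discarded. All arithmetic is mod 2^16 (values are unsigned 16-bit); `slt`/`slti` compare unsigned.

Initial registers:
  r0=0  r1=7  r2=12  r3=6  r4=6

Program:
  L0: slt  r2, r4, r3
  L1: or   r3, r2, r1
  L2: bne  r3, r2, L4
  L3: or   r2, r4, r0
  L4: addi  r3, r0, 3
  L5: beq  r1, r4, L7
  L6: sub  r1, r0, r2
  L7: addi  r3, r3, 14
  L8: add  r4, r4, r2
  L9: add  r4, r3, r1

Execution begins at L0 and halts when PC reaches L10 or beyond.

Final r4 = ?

11

#0 slt  r2, r4, r3 ; 0/7/0/6/6
#1 or   r3, r2, r1 ; 0/7/0/7/6
#2 bne  r3, r2, L4 ; 0/7/0/7/6 ; →target
#3 or   r2, r4, r0 ; 0/7/6/7/6
#4 addi  r3, r0, 3 ; 0/7/6/3/6
#5 beq  r1, r4, L7 ; 0/7/6/3/6 ; →fallthru
#6 sub  r1, r0, r2 ; 0/65530/6/3/6
#7 addi  r3, r3, 14 ; 0/65530/6/17/6
#8 add  r4, r4, r2 ; 0/65530/6/17/12
#9 add  r4, r3, r1 ; 0/65530/6/17/11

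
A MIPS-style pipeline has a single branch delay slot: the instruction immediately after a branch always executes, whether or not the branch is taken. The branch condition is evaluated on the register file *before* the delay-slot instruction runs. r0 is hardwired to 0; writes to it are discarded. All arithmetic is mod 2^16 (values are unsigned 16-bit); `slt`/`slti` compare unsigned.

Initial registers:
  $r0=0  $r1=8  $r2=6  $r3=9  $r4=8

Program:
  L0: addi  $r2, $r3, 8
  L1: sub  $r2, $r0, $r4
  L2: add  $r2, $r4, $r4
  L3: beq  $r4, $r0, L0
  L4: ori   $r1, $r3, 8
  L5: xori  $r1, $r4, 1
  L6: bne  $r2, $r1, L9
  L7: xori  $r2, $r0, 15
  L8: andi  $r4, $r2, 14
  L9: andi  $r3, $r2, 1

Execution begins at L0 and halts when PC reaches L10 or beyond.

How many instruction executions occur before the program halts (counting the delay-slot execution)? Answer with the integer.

9

[0] addi  $r2, $r3, 8  →  {$r0:0, $r1:8, $r2:17, $r3:9, $r4:8}
[1] sub  $r2, $r0, $r4  →  {$r0:0, $r1:8, $r2:65528, $r3:9, $r4:8}
[2] add  $r2, $r4, $r4  →  {$r0:0, $r1:8, $r2:16, $r3:9, $r4:8}
[3] beq  $r4, $r0, L0  →  {$r0:0, $r1:8, $r2:16, $r3:9, $r4:8}  ⟨branch fallthrough⟩
[4] ori   $r1, $r3, 8  →  {$r0:0, $r1:9, $r2:16, $r3:9, $r4:8}
[5] xori  $r1, $r4, 1  →  {$r0:0, $r1:9, $r2:16, $r3:9, $r4:8}
[6] bne  $r2, $r1, L9  →  {$r0:0, $r1:9, $r2:16, $r3:9, $r4:8}  ⟨branch taken⟩
[7] xori  $r2, $r0, 15  →  {$r0:0, $r1:9, $r2:15, $r3:9, $r4:8}
[9] andi  $r3, $r2, 1  →  {$r0:0, $r1:9, $r2:15, $r3:1, $r4:8}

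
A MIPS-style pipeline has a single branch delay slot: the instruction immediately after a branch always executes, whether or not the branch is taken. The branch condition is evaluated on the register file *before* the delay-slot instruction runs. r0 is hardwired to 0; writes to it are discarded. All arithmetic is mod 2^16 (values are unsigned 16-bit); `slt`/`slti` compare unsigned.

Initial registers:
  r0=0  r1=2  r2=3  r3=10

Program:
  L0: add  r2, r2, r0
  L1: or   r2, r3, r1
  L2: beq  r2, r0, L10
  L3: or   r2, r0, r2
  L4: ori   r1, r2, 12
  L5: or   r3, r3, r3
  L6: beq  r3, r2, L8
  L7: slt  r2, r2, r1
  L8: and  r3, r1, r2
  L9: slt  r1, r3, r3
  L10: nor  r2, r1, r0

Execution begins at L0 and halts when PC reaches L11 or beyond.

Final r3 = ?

[0] add  r2, r2, r0  →  {r0:0, r1:2, r2:3, r3:10}
[1] or   r2, r3, r1  →  {r0:0, r1:2, r2:10, r3:10}
[2] beq  r2, r0, L10  →  {r0:0, r1:2, r2:10, r3:10}  ⟨branch fallthrough⟩
[3] or   r2, r0, r2  →  {r0:0, r1:2, r2:10, r3:10}
[4] ori   r1, r2, 12  →  {r0:0, r1:14, r2:10, r3:10}
[5] or   r3, r3, r3  →  {r0:0, r1:14, r2:10, r3:10}
[6] beq  r3, r2, L8  →  {r0:0, r1:14, r2:10, r3:10}  ⟨branch taken⟩
[7] slt  r2, r2, r1  →  {r0:0, r1:14, r2:1, r3:10}
[8] and  r3, r1, r2  →  {r0:0, r1:14, r2:1, r3:0}
[9] slt  r1, r3, r3  →  {r0:0, r1:0, r2:1, r3:0}
[10] nor  r2, r1, r0  →  {r0:0, r1:0, r2:65535, r3:0}

0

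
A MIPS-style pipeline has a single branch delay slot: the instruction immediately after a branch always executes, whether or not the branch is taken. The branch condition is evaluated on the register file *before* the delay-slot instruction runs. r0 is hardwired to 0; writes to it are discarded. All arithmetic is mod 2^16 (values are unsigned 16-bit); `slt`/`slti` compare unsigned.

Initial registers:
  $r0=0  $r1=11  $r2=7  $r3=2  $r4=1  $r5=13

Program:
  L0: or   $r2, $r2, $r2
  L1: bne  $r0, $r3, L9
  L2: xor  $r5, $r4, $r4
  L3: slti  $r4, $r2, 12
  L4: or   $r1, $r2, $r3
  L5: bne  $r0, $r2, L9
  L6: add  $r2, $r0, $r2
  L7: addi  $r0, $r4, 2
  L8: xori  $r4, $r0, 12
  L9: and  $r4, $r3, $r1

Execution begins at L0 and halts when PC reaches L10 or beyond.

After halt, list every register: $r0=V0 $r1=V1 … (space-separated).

$r0=0 $r1=11 $r2=7 $r3=2 $r4=2 $r5=0

#0 or   $r2, $r2, $r2 ; 0/11/7/2/1/13
#1 bne  $r0, $r3, L9 ; 0/11/7/2/1/13 ; →target
#2 xor  $r5, $r4, $r4 ; 0/11/7/2/1/0
#9 and  $r4, $r3, $r1 ; 0/11/7/2/2/0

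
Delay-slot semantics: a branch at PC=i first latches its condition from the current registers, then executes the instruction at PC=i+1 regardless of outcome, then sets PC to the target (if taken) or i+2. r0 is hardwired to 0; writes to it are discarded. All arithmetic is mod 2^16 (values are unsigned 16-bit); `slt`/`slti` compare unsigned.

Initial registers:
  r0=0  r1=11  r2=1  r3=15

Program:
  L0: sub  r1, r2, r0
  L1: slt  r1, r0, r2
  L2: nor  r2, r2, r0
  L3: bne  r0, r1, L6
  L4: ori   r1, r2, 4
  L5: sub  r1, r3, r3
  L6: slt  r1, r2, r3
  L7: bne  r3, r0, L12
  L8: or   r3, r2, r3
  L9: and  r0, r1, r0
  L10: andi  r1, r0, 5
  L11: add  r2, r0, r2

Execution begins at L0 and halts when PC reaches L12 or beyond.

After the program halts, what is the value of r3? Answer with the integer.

  step pc=0: sub  r1, r2, r0  regs=(0,1,1,15)
  step pc=1: slt  r1, r0, r2  regs=(0,1,1,15)
  step pc=2: nor  r2, r2, r0  regs=(0,1,65534,15)
  step pc=3: bne  r0, r1, L6  cond=T  regs=(0,1,65534,15)
  step pc=4: ori   r1, r2, 4  regs=(0,65534,65534,15)
  step pc=6: slt  r1, r2, r3  regs=(0,0,65534,15)
  step pc=7: bne  r3, r0, L12  cond=T  regs=(0,0,65534,15)
  step pc=8: or   r3, r2, r3  regs=(0,0,65534,65535)

65535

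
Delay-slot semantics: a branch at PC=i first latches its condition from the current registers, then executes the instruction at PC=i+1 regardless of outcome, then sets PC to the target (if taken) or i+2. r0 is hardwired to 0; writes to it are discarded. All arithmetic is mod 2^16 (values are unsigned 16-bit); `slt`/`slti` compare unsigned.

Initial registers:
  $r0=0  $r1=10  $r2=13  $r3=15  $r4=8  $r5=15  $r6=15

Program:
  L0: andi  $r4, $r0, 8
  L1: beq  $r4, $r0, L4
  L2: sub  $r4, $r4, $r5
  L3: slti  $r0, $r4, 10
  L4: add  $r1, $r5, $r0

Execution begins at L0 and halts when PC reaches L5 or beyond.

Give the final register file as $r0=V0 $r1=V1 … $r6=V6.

#0 andi  $r4, $r0, 8 ; 0/10/13/15/0/15/15
#1 beq  $r4, $r0, L4 ; 0/10/13/15/0/15/15 ; →target
#2 sub  $r4, $r4, $r5 ; 0/10/13/15/65521/15/15
#4 add  $r1, $r5, $r0 ; 0/15/13/15/65521/15/15

$r0=0 $r1=15 $r2=13 $r3=15 $r4=65521 $r5=15 $r6=15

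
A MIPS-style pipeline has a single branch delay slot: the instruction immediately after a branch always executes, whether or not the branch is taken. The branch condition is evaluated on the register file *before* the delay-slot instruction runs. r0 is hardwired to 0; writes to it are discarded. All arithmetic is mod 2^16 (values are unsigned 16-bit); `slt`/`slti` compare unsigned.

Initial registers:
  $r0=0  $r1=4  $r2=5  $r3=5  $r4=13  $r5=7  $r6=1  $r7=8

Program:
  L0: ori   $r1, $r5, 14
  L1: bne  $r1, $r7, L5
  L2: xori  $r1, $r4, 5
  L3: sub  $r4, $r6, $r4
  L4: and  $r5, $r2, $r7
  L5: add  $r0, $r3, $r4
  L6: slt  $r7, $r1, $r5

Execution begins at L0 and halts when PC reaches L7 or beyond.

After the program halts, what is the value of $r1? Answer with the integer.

PC=0  ori   $r1, $r5, 14     | $r0=0 $r1=15 $r2=5 $r3=5 $r4=13 $r5=7 $r6=1 $r7=8
PC=1  bne  $r1, $r7, L5      | $r0=0 $r1=15 $r2=5 $r3=5 $r4=13 $r5=7 $r6=1 $r7=8  [TAKEN]
PC=2  xori  $r1, $r4, 5      | $r0=0 $r1=8 $r2=5 $r3=5 $r4=13 $r5=7 $r6=1 $r7=8
PC=5  add  $r0, $r3, $r4     | $r0=0 $r1=8 $r2=5 $r3=5 $r4=13 $r5=7 $r6=1 $r7=8
PC=6  slt  $r7, $r1, $r5     | $r0=0 $r1=8 $r2=5 $r3=5 $r4=13 $r5=7 $r6=1 $r7=0

8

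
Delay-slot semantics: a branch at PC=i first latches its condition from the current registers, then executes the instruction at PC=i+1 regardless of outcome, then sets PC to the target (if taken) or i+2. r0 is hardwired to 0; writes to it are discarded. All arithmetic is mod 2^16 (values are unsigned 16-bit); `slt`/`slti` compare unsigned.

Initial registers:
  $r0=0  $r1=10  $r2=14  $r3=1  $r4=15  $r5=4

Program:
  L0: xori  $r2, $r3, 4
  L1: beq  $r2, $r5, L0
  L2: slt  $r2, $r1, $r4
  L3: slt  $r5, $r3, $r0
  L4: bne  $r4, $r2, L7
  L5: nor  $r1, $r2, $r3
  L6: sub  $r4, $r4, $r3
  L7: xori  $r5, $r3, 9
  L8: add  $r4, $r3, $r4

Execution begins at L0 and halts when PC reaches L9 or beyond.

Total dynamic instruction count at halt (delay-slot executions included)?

8

  step pc=0: xori  $r2, $r3, 4  regs=(0,10,5,1,15,4)
  step pc=1: beq  $r2, $r5, L0  cond=F  regs=(0,10,5,1,15,4)
  step pc=2: slt  $r2, $r1, $r4  regs=(0,10,1,1,15,4)
  step pc=3: slt  $r5, $r3, $r0  regs=(0,10,1,1,15,0)
  step pc=4: bne  $r4, $r2, L7  cond=T  regs=(0,10,1,1,15,0)
  step pc=5: nor  $r1, $r2, $r3  regs=(0,65534,1,1,15,0)
  step pc=7: xori  $r5, $r3, 9  regs=(0,65534,1,1,15,8)
  step pc=8: add  $r4, $r3, $r4  regs=(0,65534,1,1,16,8)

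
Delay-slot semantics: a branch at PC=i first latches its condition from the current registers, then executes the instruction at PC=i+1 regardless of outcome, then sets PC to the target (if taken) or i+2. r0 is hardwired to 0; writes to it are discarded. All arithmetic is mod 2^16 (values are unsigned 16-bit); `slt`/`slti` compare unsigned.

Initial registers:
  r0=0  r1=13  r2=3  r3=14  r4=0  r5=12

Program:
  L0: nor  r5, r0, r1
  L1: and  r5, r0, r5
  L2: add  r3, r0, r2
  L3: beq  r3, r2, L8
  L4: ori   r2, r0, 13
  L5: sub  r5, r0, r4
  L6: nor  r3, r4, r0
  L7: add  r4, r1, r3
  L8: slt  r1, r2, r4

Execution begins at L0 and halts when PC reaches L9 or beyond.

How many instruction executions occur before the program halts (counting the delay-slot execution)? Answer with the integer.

[0] nor  r5, r0, r1  →  {r0:0, r1:13, r2:3, r3:14, r4:0, r5:65522}
[1] and  r5, r0, r5  →  {r0:0, r1:13, r2:3, r3:14, r4:0, r5:0}
[2] add  r3, r0, r2  →  {r0:0, r1:13, r2:3, r3:3, r4:0, r5:0}
[3] beq  r3, r2, L8  →  {r0:0, r1:13, r2:3, r3:3, r4:0, r5:0}  ⟨branch taken⟩
[4] ori   r2, r0, 13  →  {r0:0, r1:13, r2:13, r3:3, r4:0, r5:0}
[8] slt  r1, r2, r4  →  {r0:0, r1:0, r2:13, r3:3, r4:0, r5:0}

6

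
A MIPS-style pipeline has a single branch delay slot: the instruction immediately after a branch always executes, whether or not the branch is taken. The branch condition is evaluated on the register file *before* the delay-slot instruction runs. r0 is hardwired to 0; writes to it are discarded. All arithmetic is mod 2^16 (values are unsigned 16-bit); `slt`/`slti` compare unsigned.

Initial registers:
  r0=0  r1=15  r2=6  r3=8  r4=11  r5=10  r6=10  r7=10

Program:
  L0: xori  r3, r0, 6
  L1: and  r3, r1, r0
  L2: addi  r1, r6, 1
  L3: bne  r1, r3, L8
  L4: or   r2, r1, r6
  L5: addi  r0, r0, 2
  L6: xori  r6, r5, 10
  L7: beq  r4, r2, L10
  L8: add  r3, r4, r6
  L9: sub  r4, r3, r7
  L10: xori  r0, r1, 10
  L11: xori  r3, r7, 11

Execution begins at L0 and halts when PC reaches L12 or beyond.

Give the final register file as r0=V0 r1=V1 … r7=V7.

r0=0 r1=11 r2=11 r3=1 r4=11 r5=10 r6=10 r7=10

PC=0  xori  r3, r0, 6        | r0=0 r1=15 r2=6 r3=6 r4=11 r5=10 r6=10 r7=10
PC=1  and  r3, r1, r0        | r0=0 r1=15 r2=6 r3=0 r4=11 r5=10 r6=10 r7=10
PC=2  addi  r1, r6, 1        | r0=0 r1=11 r2=6 r3=0 r4=11 r5=10 r6=10 r7=10
PC=3  bne  r1, r3, L8        | r0=0 r1=11 r2=6 r3=0 r4=11 r5=10 r6=10 r7=10  [TAKEN]
PC=4  or   r2, r1, r6        | r0=0 r1=11 r2=11 r3=0 r4=11 r5=10 r6=10 r7=10
PC=8  add  r3, r4, r6        | r0=0 r1=11 r2=11 r3=21 r4=11 r5=10 r6=10 r7=10
PC=9  sub  r4, r3, r7        | r0=0 r1=11 r2=11 r3=21 r4=11 r5=10 r6=10 r7=10
PC=10 xori  r0, r1, 10       | r0=0 r1=11 r2=11 r3=21 r4=11 r5=10 r6=10 r7=10
PC=11 xori  r3, r7, 11       | r0=0 r1=11 r2=11 r3=1 r4=11 r5=10 r6=10 r7=10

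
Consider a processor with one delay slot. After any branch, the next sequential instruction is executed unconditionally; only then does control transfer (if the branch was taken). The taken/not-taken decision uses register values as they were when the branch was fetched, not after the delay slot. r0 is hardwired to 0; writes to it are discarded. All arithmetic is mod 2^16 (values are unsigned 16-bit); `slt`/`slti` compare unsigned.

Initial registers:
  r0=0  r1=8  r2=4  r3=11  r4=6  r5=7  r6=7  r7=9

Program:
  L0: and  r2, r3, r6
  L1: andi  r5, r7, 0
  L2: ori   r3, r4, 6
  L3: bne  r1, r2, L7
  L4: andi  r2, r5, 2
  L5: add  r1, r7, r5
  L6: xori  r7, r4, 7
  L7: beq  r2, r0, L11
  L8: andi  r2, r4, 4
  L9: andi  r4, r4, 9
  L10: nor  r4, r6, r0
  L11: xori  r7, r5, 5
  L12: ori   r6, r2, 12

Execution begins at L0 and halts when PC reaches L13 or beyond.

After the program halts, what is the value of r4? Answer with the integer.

6

[0] and  r2, r3, r6  →  {r0:0, r1:8, r2:3, r3:11, r4:6, r5:7, r6:7, r7:9}
[1] andi  r5, r7, 0  →  {r0:0, r1:8, r2:3, r3:11, r4:6, r5:0, r6:7, r7:9}
[2] ori   r3, r4, 6  →  {r0:0, r1:8, r2:3, r3:6, r4:6, r5:0, r6:7, r7:9}
[3] bne  r1, r2, L7  →  {r0:0, r1:8, r2:3, r3:6, r4:6, r5:0, r6:7, r7:9}  ⟨branch taken⟩
[4] andi  r2, r5, 2  →  {r0:0, r1:8, r2:0, r3:6, r4:6, r5:0, r6:7, r7:9}
[7] beq  r2, r0, L11  →  {r0:0, r1:8, r2:0, r3:6, r4:6, r5:0, r6:7, r7:9}  ⟨branch taken⟩
[8] andi  r2, r4, 4  →  {r0:0, r1:8, r2:4, r3:6, r4:6, r5:0, r6:7, r7:9}
[11] xori  r7, r5, 5  →  {r0:0, r1:8, r2:4, r3:6, r4:6, r5:0, r6:7, r7:5}
[12] ori   r6, r2, 12  →  {r0:0, r1:8, r2:4, r3:6, r4:6, r5:0, r6:12, r7:5}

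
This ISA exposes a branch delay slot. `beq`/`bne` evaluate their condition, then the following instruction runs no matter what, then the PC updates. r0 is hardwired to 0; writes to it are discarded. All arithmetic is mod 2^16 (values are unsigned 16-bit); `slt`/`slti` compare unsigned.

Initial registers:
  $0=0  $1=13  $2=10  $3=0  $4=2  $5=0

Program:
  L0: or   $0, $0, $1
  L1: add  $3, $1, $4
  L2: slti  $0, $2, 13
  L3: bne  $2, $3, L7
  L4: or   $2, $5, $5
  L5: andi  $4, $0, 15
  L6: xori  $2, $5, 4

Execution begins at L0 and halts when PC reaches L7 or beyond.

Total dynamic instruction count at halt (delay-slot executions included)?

5

#0 or   $0, $0, $1 ; 0/13/10/0/2/0
#1 add  $3, $1, $4 ; 0/13/10/15/2/0
#2 slti  $0, $2, 13 ; 0/13/10/15/2/0
#3 bne  $2, $3, L7 ; 0/13/10/15/2/0 ; →target
#4 or   $2, $5, $5 ; 0/13/0/15/2/0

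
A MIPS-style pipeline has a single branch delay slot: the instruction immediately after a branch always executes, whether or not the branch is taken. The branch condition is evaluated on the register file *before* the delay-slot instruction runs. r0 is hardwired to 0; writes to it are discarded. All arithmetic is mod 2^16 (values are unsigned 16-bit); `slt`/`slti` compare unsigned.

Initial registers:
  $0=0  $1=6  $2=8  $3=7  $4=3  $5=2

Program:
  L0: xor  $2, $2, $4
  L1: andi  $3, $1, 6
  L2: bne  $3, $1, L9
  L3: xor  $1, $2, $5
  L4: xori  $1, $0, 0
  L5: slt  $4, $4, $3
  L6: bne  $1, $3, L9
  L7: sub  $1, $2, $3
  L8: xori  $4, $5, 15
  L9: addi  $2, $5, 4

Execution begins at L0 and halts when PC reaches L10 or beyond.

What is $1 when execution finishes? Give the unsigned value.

5

[0] xor  $2, $2, $4  →  {$0:0, $1:6, $2:11, $3:7, $4:3, $5:2}
[1] andi  $3, $1, 6  →  {$0:0, $1:6, $2:11, $3:6, $4:3, $5:2}
[2] bne  $3, $1, L9  →  {$0:0, $1:6, $2:11, $3:6, $4:3, $5:2}  ⟨branch fallthrough⟩
[3] xor  $1, $2, $5  →  {$0:0, $1:9, $2:11, $3:6, $4:3, $5:2}
[4] xori  $1, $0, 0  →  {$0:0, $1:0, $2:11, $3:6, $4:3, $5:2}
[5] slt  $4, $4, $3  →  {$0:0, $1:0, $2:11, $3:6, $4:1, $5:2}
[6] bne  $1, $3, L9  →  {$0:0, $1:0, $2:11, $3:6, $4:1, $5:2}  ⟨branch taken⟩
[7] sub  $1, $2, $3  →  {$0:0, $1:5, $2:11, $3:6, $4:1, $5:2}
[9] addi  $2, $5, 4  →  {$0:0, $1:5, $2:6, $3:6, $4:1, $5:2}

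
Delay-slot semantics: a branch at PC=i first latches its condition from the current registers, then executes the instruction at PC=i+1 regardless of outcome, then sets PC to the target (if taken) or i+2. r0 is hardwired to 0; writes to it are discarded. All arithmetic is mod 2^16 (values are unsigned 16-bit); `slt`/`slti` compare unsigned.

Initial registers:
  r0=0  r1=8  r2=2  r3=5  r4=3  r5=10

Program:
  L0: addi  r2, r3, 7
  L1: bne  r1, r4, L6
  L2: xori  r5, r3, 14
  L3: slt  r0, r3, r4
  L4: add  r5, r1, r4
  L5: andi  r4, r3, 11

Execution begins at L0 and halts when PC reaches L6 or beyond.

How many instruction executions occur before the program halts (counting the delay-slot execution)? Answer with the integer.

3

PC=0  addi  r2, r3, 7        | r0=0 r1=8 r2=12 r3=5 r4=3 r5=10
PC=1  bne  r1, r4, L6        | r0=0 r1=8 r2=12 r3=5 r4=3 r5=10  [TAKEN]
PC=2  xori  r5, r3, 14       | r0=0 r1=8 r2=12 r3=5 r4=3 r5=11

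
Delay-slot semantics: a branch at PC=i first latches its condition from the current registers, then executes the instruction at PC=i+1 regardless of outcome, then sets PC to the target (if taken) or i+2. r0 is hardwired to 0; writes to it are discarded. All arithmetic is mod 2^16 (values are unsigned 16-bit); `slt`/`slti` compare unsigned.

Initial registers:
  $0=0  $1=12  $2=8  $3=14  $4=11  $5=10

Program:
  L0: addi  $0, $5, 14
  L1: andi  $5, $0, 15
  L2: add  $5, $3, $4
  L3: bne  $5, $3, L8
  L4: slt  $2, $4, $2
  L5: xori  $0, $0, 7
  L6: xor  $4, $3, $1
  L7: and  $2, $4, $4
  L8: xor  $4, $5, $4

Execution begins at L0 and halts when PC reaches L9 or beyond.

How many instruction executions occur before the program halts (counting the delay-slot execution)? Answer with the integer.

  step pc=0: addi  $0, $5, 14  regs=(0,12,8,14,11,10)
  step pc=1: andi  $5, $0, 15  regs=(0,12,8,14,11,0)
  step pc=2: add  $5, $3, $4  regs=(0,12,8,14,11,25)
  step pc=3: bne  $5, $3, L8  cond=T  regs=(0,12,8,14,11,25)
  step pc=4: slt  $2, $4, $2  regs=(0,12,0,14,11,25)
  step pc=8: xor  $4, $5, $4  regs=(0,12,0,14,18,25)

6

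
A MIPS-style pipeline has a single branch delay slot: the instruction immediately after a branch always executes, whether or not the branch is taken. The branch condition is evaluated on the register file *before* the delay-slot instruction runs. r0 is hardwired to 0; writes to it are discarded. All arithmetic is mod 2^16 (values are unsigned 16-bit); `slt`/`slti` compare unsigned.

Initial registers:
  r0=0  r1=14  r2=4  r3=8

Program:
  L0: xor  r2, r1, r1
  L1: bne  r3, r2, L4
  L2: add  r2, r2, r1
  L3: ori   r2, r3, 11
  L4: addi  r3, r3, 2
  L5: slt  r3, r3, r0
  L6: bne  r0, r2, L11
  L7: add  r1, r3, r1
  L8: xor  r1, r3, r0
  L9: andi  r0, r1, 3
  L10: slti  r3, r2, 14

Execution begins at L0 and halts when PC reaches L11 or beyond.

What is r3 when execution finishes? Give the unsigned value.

0

PC=0  xor  r2, r1, r1        | r0=0 r1=14 r2=0 r3=8
PC=1  bne  r3, r2, L4        | r0=0 r1=14 r2=0 r3=8  [TAKEN]
PC=2  add  r2, r2, r1        | r0=0 r1=14 r2=14 r3=8
PC=4  addi  r3, r3, 2        | r0=0 r1=14 r2=14 r3=10
PC=5  slt  r3, r3, r0        | r0=0 r1=14 r2=14 r3=0
PC=6  bne  r0, r2, L11       | r0=0 r1=14 r2=14 r3=0  [TAKEN]
PC=7  add  r1, r3, r1        | r0=0 r1=14 r2=14 r3=0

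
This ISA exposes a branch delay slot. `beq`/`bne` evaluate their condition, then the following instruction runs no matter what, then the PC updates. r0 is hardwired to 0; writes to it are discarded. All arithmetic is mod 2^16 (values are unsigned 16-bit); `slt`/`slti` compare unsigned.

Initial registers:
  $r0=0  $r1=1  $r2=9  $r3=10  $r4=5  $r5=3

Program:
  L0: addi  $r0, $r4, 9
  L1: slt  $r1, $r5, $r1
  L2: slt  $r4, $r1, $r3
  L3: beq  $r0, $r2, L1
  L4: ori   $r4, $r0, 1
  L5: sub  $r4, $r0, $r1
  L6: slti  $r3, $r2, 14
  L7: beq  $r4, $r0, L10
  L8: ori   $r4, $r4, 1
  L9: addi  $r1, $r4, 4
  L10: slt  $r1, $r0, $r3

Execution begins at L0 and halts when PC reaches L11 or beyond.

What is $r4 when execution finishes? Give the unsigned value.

1

PC=0  addi  $r0, $r4, 9      | $r0=0 $r1=1 $r2=9 $r3=10 $r4=5 $r5=3
PC=1  slt  $r1, $r5, $r1     | $r0=0 $r1=0 $r2=9 $r3=10 $r4=5 $r5=3
PC=2  slt  $r4, $r1, $r3     | $r0=0 $r1=0 $r2=9 $r3=10 $r4=1 $r5=3
PC=3  beq  $r0, $r2, L1      | $r0=0 $r1=0 $r2=9 $r3=10 $r4=1 $r5=3  [not taken]
PC=4  ori   $r4, $r0, 1      | $r0=0 $r1=0 $r2=9 $r3=10 $r4=1 $r5=3
PC=5  sub  $r4, $r0, $r1     | $r0=0 $r1=0 $r2=9 $r3=10 $r4=0 $r5=3
PC=6  slti  $r3, $r2, 14     | $r0=0 $r1=0 $r2=9 $r3=1 $r4=0 $r5=3
PC=7  beq  $r4, $r0, L10     | $r0=0 $r1=0 $r2=9 $r3=1 $r4=0 $r5=3  [TAKEN]
PC=8  ori   $r4, $r4, 1      | $r0=0 $r1=0 $r2=9 $r3=1 $r4=1 $r5=3
PC=10 slt  $r1, $r0, $r3     | $r0=0 $r1=1 $r2=9 $r3=1 $r4=1 $r5=3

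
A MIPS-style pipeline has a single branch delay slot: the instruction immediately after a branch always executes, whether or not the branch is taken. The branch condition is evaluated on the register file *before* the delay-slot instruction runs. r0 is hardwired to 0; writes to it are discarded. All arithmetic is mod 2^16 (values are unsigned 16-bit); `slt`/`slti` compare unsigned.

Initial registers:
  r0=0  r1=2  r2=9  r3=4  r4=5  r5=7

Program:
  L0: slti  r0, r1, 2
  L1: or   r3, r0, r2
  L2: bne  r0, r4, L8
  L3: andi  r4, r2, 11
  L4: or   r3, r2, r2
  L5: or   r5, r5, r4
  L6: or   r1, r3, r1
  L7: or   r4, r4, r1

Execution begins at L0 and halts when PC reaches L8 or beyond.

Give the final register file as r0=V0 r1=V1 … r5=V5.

r0=0 r1=2 r2=9 r3=9 r4=9 r5=7

#0 slti  r0, r1, 2 ; 0/2/9/4/5/7
#1 or   r3, r0, r2 ; 0/2/9/9/5/7
#2 bne  r0, r4, L8 ; 0/2/9/9/5/7 ; →target
#3 andi  r4, r2, 11 ; 0/2/9/9/9/7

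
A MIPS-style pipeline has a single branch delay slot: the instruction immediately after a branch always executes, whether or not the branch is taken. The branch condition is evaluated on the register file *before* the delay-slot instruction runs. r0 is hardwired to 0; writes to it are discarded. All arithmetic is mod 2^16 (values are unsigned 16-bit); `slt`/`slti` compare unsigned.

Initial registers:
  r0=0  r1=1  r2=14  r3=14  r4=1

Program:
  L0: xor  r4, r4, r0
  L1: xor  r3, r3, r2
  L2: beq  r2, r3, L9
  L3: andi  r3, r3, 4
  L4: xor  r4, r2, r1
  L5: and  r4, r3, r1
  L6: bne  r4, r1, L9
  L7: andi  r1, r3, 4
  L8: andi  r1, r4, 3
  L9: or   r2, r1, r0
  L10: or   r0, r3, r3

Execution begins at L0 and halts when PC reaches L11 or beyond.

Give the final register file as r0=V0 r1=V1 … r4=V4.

r0=0 r1=0 r2=0 r3=0 r4=0

[0] xor  r4, r4, r0  →  {r0:0, r1:1, r2:14, r3:14, r4:1}
[1] xor  r3, r3, r2  →  {r0:0, r1:1, r2:14, r3:0, r4:1}
[2] beq  r2, r3, L9  →  {r0:0, r1:1, r2:14, r3:0, r4:1}  ⟨branch fallthrough⟩
[3] andi  r3, r3, 4  →  {r0:0, r1:1, r2:14, r3:0, r4:1}
[4] xor  r4, r2, r1  →  {r0:0, r1:1, r2:14, r3:0, r4:15}
[5] and  r4, r3, r1  →  {r0:0, r1:1, r2:14, r3:0, r4:0}
[6] bne  r4, r1, L9  →  {r0:0, r1:1, r2:14, r3:0, r4:0}  ⟨branch taken⟩
[7] andi  r1, r3, 4  →  {r0:0, r1:0, r2:14, r3:0, r4:0}
[9] or   r2, r1, r0  →  {r0:0, r1:0, r2:0, r3:0, r4:0}
[10] or   r0, r3, r3  →  {r0:0, r1:0, r2:0, r3:0, r4:0}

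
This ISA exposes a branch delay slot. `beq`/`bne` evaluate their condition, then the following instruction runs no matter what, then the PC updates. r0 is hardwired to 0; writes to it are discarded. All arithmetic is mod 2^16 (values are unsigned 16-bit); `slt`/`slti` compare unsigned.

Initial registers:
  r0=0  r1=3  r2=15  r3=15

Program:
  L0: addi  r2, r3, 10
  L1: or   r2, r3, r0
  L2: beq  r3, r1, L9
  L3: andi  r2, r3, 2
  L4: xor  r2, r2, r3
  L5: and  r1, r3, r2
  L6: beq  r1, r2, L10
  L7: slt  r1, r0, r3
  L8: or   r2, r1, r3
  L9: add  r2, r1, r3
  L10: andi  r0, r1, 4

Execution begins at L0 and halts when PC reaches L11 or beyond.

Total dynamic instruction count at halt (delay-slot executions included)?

[0] addi  r2, r3, 10  →  {r0:0, r1:3, r2:25, r3:15}
[1] or   r2, r3, r0  →  {r0:0, r1:3, r2:15, r3:15}
[2] beq  r3, r1, L9  →  {r0:0, r1:3, r2:15, r3:15}  ⟨branch fallthrough⟩
[3] andi  r2, r3, 2  →  {r0:0, r1:3, r2:2, r3:15}
[4] xor  r2, r2, r3  →  {r0:0, r1:3, r2:13, r3:15}
[5] and  r1, r3, r2  →  {r0:0, r1:13, r2:13, r3:15}
[6] beq  r1, r2, L10  →  {r0:0, r1:13, r2:13, r3:15}  ⟨branch taken⟩
[7] slt  r1, r0, r3  →  {r0:0, r1:1, r2:13, r3:15}
[10] andi  r0, r1, 4  →  {r0:0, r1:1, r2:13, r3:15}

9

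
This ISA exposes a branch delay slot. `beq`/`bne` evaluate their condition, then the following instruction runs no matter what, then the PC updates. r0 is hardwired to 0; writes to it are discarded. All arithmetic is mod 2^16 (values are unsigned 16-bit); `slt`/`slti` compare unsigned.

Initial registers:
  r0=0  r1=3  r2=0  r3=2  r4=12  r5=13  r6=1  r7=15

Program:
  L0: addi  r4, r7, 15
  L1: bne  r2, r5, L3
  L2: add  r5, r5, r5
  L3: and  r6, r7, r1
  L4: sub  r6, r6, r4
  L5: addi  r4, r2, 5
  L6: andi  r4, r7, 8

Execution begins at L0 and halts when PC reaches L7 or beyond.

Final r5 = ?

[0] addi  r4, r7, 15  →  {r0:0, r1:3, r2:0, r3:2, r4:30, r5:13, r6:1, r7:15}
[1] bne  r2, r5, L3  →  {r0:0, r1:3, r2:0, r3:2, r4:30, r5:13, r6:1, r7:15}  ⟨branch taken⟩
[2] add  r5, r5, r5  →  {r0:0, r1:3, r2:0, r3:2, r4:30, r5:26, r6:1, r7:15}
[3] and  r6, r7, r1  →  {r0:0, r1:3, r2:0, r3:2, r4:30, r5:26, r6:3, r7:15}
[4] sub  r6, r6, r4  →  {r0:0, r1:3, r2:0, r3:2, r4:30, r5:26, r6:65509, r7:15}
[5] addi  r4, r2, 5  →  {r0:0, r1:3, r2:0, r3:2, r4:5, r5:26, r6:65509, r7:15}
[6] andi  r4, r7, 8  →  {r0:0, r1:3, r2:0, r3:2, r4:8, r5:26, r6:65509, r7:15}

26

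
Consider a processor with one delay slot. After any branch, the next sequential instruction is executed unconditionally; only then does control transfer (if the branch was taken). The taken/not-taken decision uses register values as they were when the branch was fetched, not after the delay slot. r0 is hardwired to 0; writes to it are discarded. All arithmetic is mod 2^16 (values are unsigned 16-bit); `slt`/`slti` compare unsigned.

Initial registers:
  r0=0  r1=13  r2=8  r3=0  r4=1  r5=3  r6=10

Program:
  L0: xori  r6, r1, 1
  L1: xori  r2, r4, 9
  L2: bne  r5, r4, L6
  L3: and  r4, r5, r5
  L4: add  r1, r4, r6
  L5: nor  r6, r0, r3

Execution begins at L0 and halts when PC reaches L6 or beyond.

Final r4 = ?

  step pc=0: xori  r6, r1, 1  regs=(0,13,8,0,1,3,12)
  step pc=1: xori  r2, r4, 9  regs=(0,13,8,0,1,3,12)
  step pc=2: bne  r5, r4, L6  cond=T  regs=(0,13,8,0,1,3,12)
  step pc=3: and  r4, r5, r5  regs=(0,13,8,0,3,3,12)

3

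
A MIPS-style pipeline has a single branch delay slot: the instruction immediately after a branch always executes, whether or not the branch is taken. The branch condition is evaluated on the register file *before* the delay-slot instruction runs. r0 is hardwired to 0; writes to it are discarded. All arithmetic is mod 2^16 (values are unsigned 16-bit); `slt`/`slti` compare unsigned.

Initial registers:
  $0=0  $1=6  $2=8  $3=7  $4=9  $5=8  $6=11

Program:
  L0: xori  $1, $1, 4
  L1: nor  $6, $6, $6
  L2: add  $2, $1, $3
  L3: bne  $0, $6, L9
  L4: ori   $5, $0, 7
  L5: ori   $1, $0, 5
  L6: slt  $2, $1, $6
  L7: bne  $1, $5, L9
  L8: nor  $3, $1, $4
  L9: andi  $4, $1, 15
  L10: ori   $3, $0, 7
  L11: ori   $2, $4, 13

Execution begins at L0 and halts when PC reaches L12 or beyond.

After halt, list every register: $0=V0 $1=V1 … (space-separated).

$0=0 $1=2 $2=15 $3=7 $4=2 $5=7 $6=65524

  step pc=0: xori  $1, $1, 4  regs=(0,2,8,7,9,8,11)
  step pc=1: nor  $6, $6, $6  regs=(0,2,8,7,9,8,65524)
  step pc=2: add  $2, $1, $3  regs=(0,2,9,7,9,8,65524)
  step pc=3: bne  $0, $6, L9  cond=T  regs=(0,2,9,7,9,8,65524)
  step pc=4: ori   $5, $0, 7  regs=(0,2,9,7,9,7,65524)
  step pc=9: andi  $4, $1, 15  regs=(0,2,9,7,2,7,65524)
  step pc=10: ori   $3, $0, 7  regs=(0,2,9,7,2,7,65524)
  step pc=11: ori   $2, $4, 13  regs=(0,2,15,7,2,7,65524)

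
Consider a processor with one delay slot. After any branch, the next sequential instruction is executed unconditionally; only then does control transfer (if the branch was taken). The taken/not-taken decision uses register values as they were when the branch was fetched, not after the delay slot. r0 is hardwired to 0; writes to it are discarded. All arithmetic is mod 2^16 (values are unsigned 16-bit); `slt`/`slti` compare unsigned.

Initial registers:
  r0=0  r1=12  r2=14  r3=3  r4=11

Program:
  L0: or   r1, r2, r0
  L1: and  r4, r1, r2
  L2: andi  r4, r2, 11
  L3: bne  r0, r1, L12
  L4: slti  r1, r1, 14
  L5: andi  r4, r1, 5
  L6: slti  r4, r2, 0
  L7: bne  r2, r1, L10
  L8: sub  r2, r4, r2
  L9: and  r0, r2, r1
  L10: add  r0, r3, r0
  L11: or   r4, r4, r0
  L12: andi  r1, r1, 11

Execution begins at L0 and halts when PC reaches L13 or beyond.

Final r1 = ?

0

  step pc=0: or   r1, r2, r0  regs=(0,14,14,3,11)
  step pc=1: and  r4, r1, r2  regs=(0,14,14,3,14)
  step pc=2: andi  r4, r2, 11  regs=(0,14,14,3,10)
  step pc=3: bne  r0, r1, L12  cond=T  regs=(0,14,14,3,10)
  step pc=4: slti  r1, r1, 14  regs=(0,0,14,3,10)
  step pc=12: andi  r1, r1, 11  regs=(0,0,14,3,10)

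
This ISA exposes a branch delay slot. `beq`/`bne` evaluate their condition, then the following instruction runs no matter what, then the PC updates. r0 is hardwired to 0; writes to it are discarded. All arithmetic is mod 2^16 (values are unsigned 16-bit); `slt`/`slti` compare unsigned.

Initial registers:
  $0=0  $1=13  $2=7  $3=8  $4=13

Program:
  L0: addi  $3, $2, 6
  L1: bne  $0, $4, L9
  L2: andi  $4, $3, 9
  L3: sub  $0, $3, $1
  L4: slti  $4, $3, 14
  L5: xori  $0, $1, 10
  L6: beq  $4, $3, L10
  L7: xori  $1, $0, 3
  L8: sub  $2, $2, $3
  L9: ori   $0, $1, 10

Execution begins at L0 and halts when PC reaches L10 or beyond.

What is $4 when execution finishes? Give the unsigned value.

#0 addi  $3, $2, 6 ; 0/13/7/13/13
#1 bne  $0, $4, L9 ; 0/13/7/13/13 ; →target
#2 andi  $4, $3, 9 ; 0/13/7/13/9
#9 ori   $0, $1, 10 ; 0/13/7/13/9

9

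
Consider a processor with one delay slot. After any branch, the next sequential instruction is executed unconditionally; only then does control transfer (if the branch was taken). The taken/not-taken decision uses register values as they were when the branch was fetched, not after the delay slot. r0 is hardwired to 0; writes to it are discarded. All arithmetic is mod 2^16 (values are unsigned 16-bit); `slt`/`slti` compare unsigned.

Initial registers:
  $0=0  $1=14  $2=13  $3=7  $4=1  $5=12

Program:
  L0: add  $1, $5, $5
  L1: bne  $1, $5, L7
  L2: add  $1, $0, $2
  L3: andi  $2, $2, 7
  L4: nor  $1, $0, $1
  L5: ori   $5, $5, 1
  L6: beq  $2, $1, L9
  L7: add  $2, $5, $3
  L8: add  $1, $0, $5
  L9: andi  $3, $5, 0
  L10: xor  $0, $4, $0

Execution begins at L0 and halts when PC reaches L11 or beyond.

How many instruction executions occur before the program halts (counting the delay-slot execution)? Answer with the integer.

7

PC=0  add  $1, $5, $5        | $0=0 $1=24 $2=13 $3=7 $4=1 $5=12
PC=1  bne  $1, $5, L7        | $0=0 $1=24 $2=13 $3=7 $4=1 $5=12  [TAKEN]
PC=2  add  $1, $0, $2        | $0=0 $1=13 $2=13 $3=7 $4=1 $5=12
PC=7  add  $2, $5, $3        | $0=0 $1=13 $2=19 $3=7 $4=1 $5=12
PC=8  add  $1, $0, $5        | $0=0 $1=12 $2=19 $3=7 $4=1 $5=12
PC=9  andi  $3, $5, 0        | $0=0 $1=12 $2=19 $3=0 $4=1 $5=12
PC=10 xor  $0, $4, $0        | $0=0 $1=12 $2=19 $3=0 $4=1 $5=12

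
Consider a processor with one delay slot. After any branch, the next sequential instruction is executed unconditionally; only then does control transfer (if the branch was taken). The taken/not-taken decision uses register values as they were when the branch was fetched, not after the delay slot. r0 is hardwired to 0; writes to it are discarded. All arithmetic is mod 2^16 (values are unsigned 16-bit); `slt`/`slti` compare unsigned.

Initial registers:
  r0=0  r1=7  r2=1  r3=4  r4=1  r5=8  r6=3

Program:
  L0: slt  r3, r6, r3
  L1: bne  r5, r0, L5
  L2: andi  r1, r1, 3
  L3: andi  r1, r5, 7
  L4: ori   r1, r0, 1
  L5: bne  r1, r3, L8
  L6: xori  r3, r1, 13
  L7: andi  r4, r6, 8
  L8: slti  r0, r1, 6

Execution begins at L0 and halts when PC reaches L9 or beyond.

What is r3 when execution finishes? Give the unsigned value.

14

  step pc=0: slt  r3, r6, r3  regs=(0,7,1,1,1,8,3)
  step pc=1: bne  r5, r0, L5  cond=T  regs=(0,7,1,1,1,8,3)
  step pc=2: andi  r1, r1, 3  regs=(0,3,1,1,1,8,3)
  step pc=5: bne  r1, r3, L8  cond=T  regs=(0,3,1,1,1,8,3)
  step pc=6: xori  r3, r1, 13  regs=(0,3,1,14,1,8,3)
  step pc=8: slti  r0, r1, 6  regs=(0,3,1,14,1,8,3)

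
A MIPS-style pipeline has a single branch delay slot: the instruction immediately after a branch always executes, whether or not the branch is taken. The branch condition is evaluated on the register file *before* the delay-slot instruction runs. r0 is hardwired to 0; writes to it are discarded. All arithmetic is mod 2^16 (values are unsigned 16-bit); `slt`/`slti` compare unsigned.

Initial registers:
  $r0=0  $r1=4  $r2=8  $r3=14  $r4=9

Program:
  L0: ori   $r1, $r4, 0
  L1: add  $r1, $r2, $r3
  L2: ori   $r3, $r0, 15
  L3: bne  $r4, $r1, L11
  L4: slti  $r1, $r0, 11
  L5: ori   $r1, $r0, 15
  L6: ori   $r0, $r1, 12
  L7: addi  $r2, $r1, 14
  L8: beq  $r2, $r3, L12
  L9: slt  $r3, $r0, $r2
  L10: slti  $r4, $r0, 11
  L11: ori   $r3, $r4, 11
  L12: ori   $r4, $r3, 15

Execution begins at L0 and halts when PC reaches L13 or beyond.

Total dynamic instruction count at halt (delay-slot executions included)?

#0 ori   $r1, $r4, 0 ; 0/9/8/14/9
#1 add  $r1, $r2, $r3 ; 0/22/8/14/9
#2 ori   $r3, $r0, 15 ; 0/22/8/15/9
#3 bne  $r4, $r1, L11 ; 0/22/8/15/9 ; →target
#4 slti  $r1, $r0, 11 ; 0/1/8/15/9
#11 ori   $r3, $r4, 11 ; 0/1/8/11/9
#12 ori   $r4, $r3, 15 ; 0/1/8/11/15

7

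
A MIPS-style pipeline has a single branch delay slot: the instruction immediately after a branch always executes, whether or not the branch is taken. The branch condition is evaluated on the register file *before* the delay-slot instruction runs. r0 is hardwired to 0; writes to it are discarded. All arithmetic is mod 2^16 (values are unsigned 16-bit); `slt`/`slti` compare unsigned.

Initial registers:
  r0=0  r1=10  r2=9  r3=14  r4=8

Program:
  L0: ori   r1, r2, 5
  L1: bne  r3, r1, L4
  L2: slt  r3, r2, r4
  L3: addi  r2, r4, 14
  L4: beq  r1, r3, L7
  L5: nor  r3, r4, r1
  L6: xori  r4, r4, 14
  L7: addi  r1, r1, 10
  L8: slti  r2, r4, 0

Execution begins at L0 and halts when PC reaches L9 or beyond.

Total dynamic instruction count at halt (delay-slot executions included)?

8

  step pc=0: ori   r1, r2, 5  regs=(0,13,9,14,8)
  step pc=1: bne  r3, r1, L4  cond=T  regs=(0,13,9,14,8)
  step pc=2: slt  r3, r2, r4  regs=(0,13,9,0,8)
  step pc=4: beq  r1, r3, L7  cond=F  regs=(0,13,9,0,8)
  step pc=5: nor  r3, r4, r1  regs=(0,13,9,65522,8)
  step pc=6: xori  r4, r4, 14  regs=(0,13,9,65522,6)
  step pc=7: addi  r1, r1, 10  regs=(0,23,9,65522,6)
  step pc=8: slti  r2, r4, 0  regs=(0,23,0,65522,6)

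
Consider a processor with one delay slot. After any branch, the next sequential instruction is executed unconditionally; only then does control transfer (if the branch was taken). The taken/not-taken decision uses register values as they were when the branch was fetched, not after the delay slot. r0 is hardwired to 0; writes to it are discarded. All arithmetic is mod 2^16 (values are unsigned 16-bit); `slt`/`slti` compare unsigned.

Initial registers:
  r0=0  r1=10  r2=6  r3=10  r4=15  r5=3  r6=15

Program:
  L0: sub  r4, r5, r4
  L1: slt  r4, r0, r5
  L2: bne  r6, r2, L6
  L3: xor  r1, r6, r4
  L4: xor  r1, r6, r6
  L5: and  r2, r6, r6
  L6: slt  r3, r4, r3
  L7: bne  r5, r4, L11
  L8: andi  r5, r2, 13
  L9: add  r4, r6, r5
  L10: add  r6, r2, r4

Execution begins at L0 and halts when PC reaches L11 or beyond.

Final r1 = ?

14

  step pc=0: sub  r4, r5, r4  regs=(0,10,6,10,65524,3,15)
  step pc=1: slt  r4, r0, r5  regs=(0,10,6,10,1,3,15)
  step pc=2: bne  r6, r2, L6  cond=T  regs=(0,10,6,10,1,3,15)
  step pc=3: xor  r1, r6, r4  regs=(0,14,6,10,1,3,15)
  step pc=6: slt  r3, r4, r3  regs=(0,14,6,1,1,3,15)
  step pc=7: bne  r5, r4, L11  cond=T  regs=(0,14,6,1,1,3,15)
  step pc=8: andi  r5, r2, 13  regs=(0,14,6,1,1,4,15)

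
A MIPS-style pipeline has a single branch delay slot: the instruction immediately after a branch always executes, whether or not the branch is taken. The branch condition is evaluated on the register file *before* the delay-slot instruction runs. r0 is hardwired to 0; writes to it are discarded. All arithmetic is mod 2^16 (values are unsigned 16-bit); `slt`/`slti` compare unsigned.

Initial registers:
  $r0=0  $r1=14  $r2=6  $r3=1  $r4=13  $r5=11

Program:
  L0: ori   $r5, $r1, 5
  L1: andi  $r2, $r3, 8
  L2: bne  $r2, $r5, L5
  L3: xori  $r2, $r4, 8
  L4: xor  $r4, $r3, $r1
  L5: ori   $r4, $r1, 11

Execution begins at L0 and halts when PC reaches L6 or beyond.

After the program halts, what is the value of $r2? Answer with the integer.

[0] ori   $r5, $r1, 5  →  {$r0:0, $r1:14, $r2:6, $r3:1, $r4:13, $r5:15}
[1] andi  $r2, $r3, 8  →  {$r0:0, $r1:14, $r2:0, $r3:1, $r4:13, $r5:15}
[2] bne  $r2, $r5, L5  →  {$r0:0, $r1:14, $r2:0, $r3:1, $r4:13, $r5:15}  ⟨branch taken⟩
[3] xori  $r2, $r4, 8  →  {$r0:0, $r1:14, $r2:5, $r3:1, $r4:13, $r5:15}
[5] ori   $r4, $r1, 11  →  {$r0:0, $r1:14, $r2:5, $r3:1, $r4:15, $r5:15}

5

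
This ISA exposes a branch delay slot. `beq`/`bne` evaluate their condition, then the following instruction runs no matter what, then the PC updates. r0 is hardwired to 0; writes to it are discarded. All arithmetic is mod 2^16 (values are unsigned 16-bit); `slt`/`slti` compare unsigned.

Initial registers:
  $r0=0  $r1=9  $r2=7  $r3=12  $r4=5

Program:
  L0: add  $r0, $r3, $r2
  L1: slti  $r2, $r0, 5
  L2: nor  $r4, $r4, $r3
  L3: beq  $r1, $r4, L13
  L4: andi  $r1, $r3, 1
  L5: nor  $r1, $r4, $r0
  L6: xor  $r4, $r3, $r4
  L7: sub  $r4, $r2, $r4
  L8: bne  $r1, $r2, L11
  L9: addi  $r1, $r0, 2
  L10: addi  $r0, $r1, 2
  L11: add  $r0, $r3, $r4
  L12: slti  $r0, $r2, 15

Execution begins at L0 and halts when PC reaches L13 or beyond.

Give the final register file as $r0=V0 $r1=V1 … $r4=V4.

PC=0  add  $r0, $r3, $r2     | $r0=0 $r1=9 $r2=7 $r3=12 $r4=5
PC=1  slti  $r2, $r0, 5      | $r0=0 $r1=9 $r2=1 $r3=12 $r4=5
PC=2  nor  $r4, $r4, $r3     | $r0=0 $r1=9 $r2=1 $r3=12 $r4=65522
PC=3  beq  $r1, $r4, L13     | $r0=0 $r1=9 $r2=1 $r3=12 $r4=65522  [not taken]
PC=4  andi  $r1, $r3, 1      | $r0=0 $r1=0 $r2=1 $r3=12 $r4=65522
PC=5  nor  $r1, $r4, $r0     | $r0=0 $r1=13 $r2=1 $r3=12 $r4=65522
PC=6  xor  $r4, $r3, $r4     | $r0=0 $r1=13 $r2=1 $r3=12 $r4=65534
PC=7  sub  $r4, $r2, $r4     | $r0=0 $r1=13 $r2=1 $r3=12 $r4=3
PC=8  bne  $r1, $r2, L11     | $r0=0 $r1=13 $r2=1 $r3=12 $r4=3  [TAKEN]
PC=9  addi  $r1, $r0, 2      | $r0=0 $r1=2 $r2=1 $r3=12 $r4=3
PC=11 add  $r0, $r3, $r4     | $r0=0 $r1=2 $r2=1 $r3=12 $r4=3
PC=12 slti  $r0, $r2, 15     | $r0=0 $r1=2 $r2=1 $r3=12 $r4=3

$r0=0 $r1=2 $r2=1 $r3=12 $r4=3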